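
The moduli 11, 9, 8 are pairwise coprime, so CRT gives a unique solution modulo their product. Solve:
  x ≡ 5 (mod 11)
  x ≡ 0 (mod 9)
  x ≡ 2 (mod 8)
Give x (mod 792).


Moduli 11, 9, 8 are pairwise coprime; by CRT there is a unique solution modulo M = 11 · 9 · 8 = 792.
Solve pairwise, accumulating the modulus:
  Start with x ≡ 5 (mod 11).
  Combine with x ≡ 0 (mod 9): since gcd(11, 9) = 1, we get a unique residue mod 99.
    Write x = 5 + 11·t and substitute into x ≡ 0 (mod 9): 11·t ≡ 0 − 5 = -5 (mod 9).
    Reduce coefficients mod 9: 2·t ≡ 4 (mod 9).
    The inverse of 2 mod 9 is 5 (since 2·5 = 10 = 1·9 + 1), so t ≡ 5·4 = 20 ≡ 2 (mod 9).
    Then x = 5 + 11·2 = 27, valid modulo lcm(11, 9) = 99: x ≡ 27 (mod 99).
  Combine with x ≡ 2 (mod 8): since gcd(99, 8) = 1, we get a unique residue mod 792.
    Write x = 27 + 99·t and substitute into x ≡ 2 (mod 8): 99·t ≡ 2 − 27 = -25 (mod 8).
    Reduce coefficients mod 8: 3·t ≡ 7 (mod 8).
    The inverse of 3 mod 8 is 3 (since 3·3 = 9 = 1·8 + 1), so t ≡ 3·7 = 21 ≡ 5 (mod 8).
    Then x = 27 + 99·5 = 522, valid modulo lcm(99, 8) = 792: x ≡ 522 (mod 792).
Verify: 522 mod 11 = 5 ✓, 522 mod 9 = 0 ✓, 522 mod 8 = 2 ✓.

x ≡ 522 (mod 792).


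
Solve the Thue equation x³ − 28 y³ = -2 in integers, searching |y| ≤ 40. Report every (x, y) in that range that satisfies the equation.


The equation is x³ - 28y³ = -2. For fixed y, x³ = 28·y³ − 2, so a solution requires the RHS to be a perfect cube.
Strategy: iterate y from -40 to 40, compute RHS = 28·y³ − 2, and check whether it is a (positive or negative) perfect cube.
Check small values of y:
  y = 0: RHS = -2 is not a perfect cube.
  y = 1: RHS = 26 is not a perfect cube.
  y = -1: RHS = -30 is not a perfect cube.
  y = 2: RHS = 222 is not a perfect cube.
  y = -2: RHS = -226 is not a perfect cube.
  y = 3: RHS = 754 is not a perfect cube.
  y = -3: RHS = -758 is not a perfect cube.
Continuing the search up to |y| = 40 finds no solutions either.
No (x, y) in the scanned range satisfies the equation.

No integer solutions with |y| ≤ 40.


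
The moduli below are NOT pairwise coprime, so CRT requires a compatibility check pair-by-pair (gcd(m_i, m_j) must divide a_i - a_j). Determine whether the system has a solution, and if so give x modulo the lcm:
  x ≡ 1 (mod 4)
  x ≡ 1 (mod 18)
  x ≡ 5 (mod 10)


Moduli 4, 18, 10 are not pairwise coprime, so CRT works modulo lcm(m_i) when all pairwise compatibility conditions hold.
Pairwise compatibility: gcd(m_i, m_j) must divide a_i - a_j for every pair.
Merge one congruence at a time:
  Start: x ≡ 1 (mod 4).
  Combine with x ≡ 1 (mod 18): gcd(4, 18) = 2; 1 - 1 = 0, which IS divisible by 2, so compatible.
    Write x = 1 + 4·t and substitute into x ≡ 1 (mod 18): 4·t ≡ 1 − 1 = 0 (mod 18).
    Divide the congruence (and modulus) by g = 2: 2·t ≡ 0 (mod 9).
    The inverse of 2 mod 9 is 5 (since 2·5 = 10 = 1·9 + 1), so t ≡ 5·0 = 0 ≡ 0 (mod 9).
    Then x = 1 + 4·0 = 1, valid modulo lcm(4, 18) = 36: x ≡ 1 (mod 36).
  Combine with x ≡ 5 (mod 10): gcd(36, 10) = 2; 5 - 1 = 4, which IS divisible by 2, so compatible.
    Write x = 1 + 36·t and substitute into x ≡ 5 (mod 10): 36·t ≡ 5 − 1 = 4 (mod 10).
    Divide the congruence (and modulus) by g = 2: 18·t ≡ 2 (mod 5).
    Reduce coefficients mod 5: 3·t ≡ 2 (mod 5).
    The inverse of 3 mod 5 is 2 (since 3·2 = 6 = 1·5 + 1), so t ≡ 2·2 = 4 ≡ 4 (mod 5).
    Then x = 1 + 36·4 = 145, valid modulo lcm(36, 10) = 180: x ≡ 145 (mod 180).
Verify: 145 mod 4 = 1, 145 mod 18 = 1, 145 mod 10 = 5.

x ≡ 145 (mod 180).


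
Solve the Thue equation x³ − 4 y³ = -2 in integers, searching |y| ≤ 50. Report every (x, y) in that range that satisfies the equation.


The equation is x³ - 4y³ = -2. For fixed y, x³ = 4·y³ − 2, so a solution requires the RHS to be a perfect cube.
Strategy: iterate y from -50 to 50, compute RHS = 4·y³ − 2, and check whether it is a (positive or negative) perfect cube.
Check small values of y:
  y = 0: RHS = -2 is not a perfect cube.
  y = 1: RHS = 2 is not a perfect cube.
  y = -1: RHS = -6 is not a perfect cube.
  y = 2: RHS = 30 is not a perfect cube.
  y = -2: RHS = -34 is not a perfect cube.
  y = 3: RHS = 106 is not a perfect cube.
  y = -3: RHS = -110 is not a perfect cube.
Continuing the search up to |y| = 50 finds no solutions either.
No (x, y) in the scanned range satisfies the equation.

No integer solutions with |y| ≤ 50.


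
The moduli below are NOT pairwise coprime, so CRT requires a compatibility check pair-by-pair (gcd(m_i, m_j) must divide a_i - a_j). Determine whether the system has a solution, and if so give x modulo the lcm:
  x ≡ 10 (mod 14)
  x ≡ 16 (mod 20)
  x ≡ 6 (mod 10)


Moduli 14, 20, 10 are not pairwise coprime, so CRT works modulo lcm(m_i) when all pairwise compatibility conditions hold.
Pairwise compatibility: gcd(m_i, m_j) must divide a_i - a_j for every pair.
Merge one congruence at a time:
  Start: x ≡ 10 (mod 14).
  Combine with x ≡ 16 (mod 20): gcd(14, 20) = 2; 16 - 10 = 6, which IS divisible by 2, so compatible.
    Write x = 10 + 14·t and substitute into x ≡ 16 (mod 20): 14·t ≡ 16 − 10 = 6 (mod 20).
    Divide the congruence (and modulus) by g = 2: 7·t ≡ 3 (mod 10).
    The inverse of 7 mod 10 is 3 (since 7·3 = 21 = 2·10 + 1), so t ≡ 3·3 = 9 ≡ 9 (mod 10).
    Then x = 10 + 14·9 = 136, valid modulo lcm(14, 20) = 140: x ≡ 136 (mod 140).
  Combine with x ≡ 6 (mod 10): gcd(140, 10) = 10; 6 - 136 = -130, which IS divisible by 10, so compatible.
    Write x = 136 + 140·t and substitute into x ≡ 6 (mod 10): 140·t ≡ 6 − 136 = -130 (mod 10).
    Divide the congruence (and modulus) by g = 10: 14·t ≡ -13 (mod 1).
    Modulo 1 every t works; take t = 0.
    Then x = 136 + 140·0 = 136, valid modulo lcm(140, 10) = 140: x ≡ 136 (mod 140).
Verify: 136 mod 14 = 10, 136 mod 20 = 16, 136 mod 10 = 6.

x ≡ 136 (mod 140).


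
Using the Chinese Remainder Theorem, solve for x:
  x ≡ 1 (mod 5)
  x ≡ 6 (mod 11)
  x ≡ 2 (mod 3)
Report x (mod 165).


Moduli 5, 11, 3 are pairwise coprime; by CRT there is a unique solution modulo M = 5 · 11 · 3 = 165.
Solve pairwise, accumulating the modulus:
  Start with x ≡ 1 (mod 5).
  Combine with x ≡ 6 (mod 11): since gcd(5, 11) = 1, we get a unique residue mod 55.
    Write x = 1 + 5·t and substitute into x ≡ 6 (mod 11): 5·t ≡ 6 − 1 = 5 (mod 11).
    The inverse of 5 mod 11 is 9 (since 5·9 = 45 = 4·11 + 1), so t ≡ 9·5 = 45 ≡ 1 (mod 11).
    Then x = 1 + 5·1 = 6, valid modulo lcm(5, 11) = 55: x ≡ 6 (mod 55).
  Combine with x ≡ 2 (mod 3): since gcd(55, 3) = 1, we get a unique residue mod 165.
    Write x = 6 + 55·t and substitute into x ≡ 2 (mod 3): 55·t ≡ 2 − 6 = -4 (mod 3).
    Reduce coefficients mod 3: 1·t ≡ 2 (mod 3).
    So t ≡ 2 (mod 3).
    Then x = 6 + 55·2 = 116, valid modulo lcm(55, 3) = 165: x ≡ 116 (mod 165).
Verify: 116 mod 5 = 1 ✓, 116 mod 11 = 6 ✓, 116 mod 3 = 2 ✓.

x ≡ 116 (mod 165).


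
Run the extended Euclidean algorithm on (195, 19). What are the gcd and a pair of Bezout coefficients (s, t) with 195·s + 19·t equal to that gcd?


Euclidean algorithm on (195, 19) — divide until remainder is 0:
  195 = 10 · 19 + 5
  19 = 3 · 5 + 4
  5 = 1 · 4 + 1
  4 = 4 · 1 + 0
gcd(195, 19) = 1.
Track Bezout coefficients alongside the remainders: start with r₀ = 195 = a·1 + b·0 (s = 1, t = 0) and r₁ = 19 = a·0 + b·1 (s = 0, t = 1); each new remainder r_{k+1} = r_{k-1} − q_k·r_k inherits s_{k+1} = s_{k-1} − q_k·s_k, t_{k+1} = t_{k-1} − q_k·t_k, so r_k = a·s_k + b·t_k at every step:
  q = 10: r = 5, s = 1 − 10·0 = 1, t = 0 − 10·1 = -10  (check: 195·1 + 19·(-10) = 5)
  q = 3: r = 4, s = 0 − 3·1 = -3, t = 1 − 3·(-10) = 31  (check: 195·(-3) + 19·31 = 4)
  q = 1: r = 1, s = 1 − 1·(-3) = 4, t = -10 − 1·31 = -41  (check: 195·4 + 19·(-41) = 1)
The row with r = 1 (the gcd) gives the Bezout coefficients s = 4, t = -41.
Result: 195 · (4) + 19 · (-41) = 1.

gcd(195, 19) = 1; s = 4, t = -41 (check: 195·4 + 19·(-41) = 1).


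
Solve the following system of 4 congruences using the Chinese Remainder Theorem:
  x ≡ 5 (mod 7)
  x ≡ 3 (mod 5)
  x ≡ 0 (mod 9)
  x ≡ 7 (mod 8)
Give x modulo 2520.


Product of moduli M = 7 · 5 · 9 · 8 = 2520.
Merge one congruence at a time:
  Start: x ≡ 5 (mod 7).
  Combine with x ≡ 3 (mod 5); new modulus lcm = 35.
    Write x = 5 + 7·t and substitute into x ≡ 3 (mod 5): 7·t ≡ 3 − 5 = -2 (mod 5).
    Reduce coefficients mod 5: 2·t ≡ 3 (mod 5).
    The inverse of 2 mod 5 is 3 (since 2·3 = 6 = 1·5 + 1), so t ≡ 3·3 = 9 ≡ 4 (mod 5).
    Then x = 5 + 7·4 = 33, valid modulo lcm(7, 5) = 35: x ≡ 33 (mod 35).
  Combine with x ≡ 0 (mod 9); new modulus lcm = 315.
    Write x = 33 + 35·t and substitute into x ≡ 0 (mod 9): 35·t ≡ 0 − 33 = -33 (mod 9).
    Reduce coefficients mod 9: 8·t ≡ 3 (mod 9).
    The inverse of 8 mod 9 is 8 (since 8·8 = 64 = 7·9 + 1), so t ≡ 8·3 = 24 ≡ 6 (mod 9).
    Then x = 33 + 35·6 = 243, valid modulo lcm(35, 9) = 315: x ≡ 243 (mod 315).
  Combine with x ≡ 7 (mod 8); new modulus lcm = 2520.
    Write x = 243 + 315·t and substitute into x ≡ 7 (mod 8): 315·t ≡ 7 − 243 = -236 (mod 8).
    Reduce coefficients mod 8: 3·t ≡ 4 (mod 8).
    The inverse of 3 mod 8 is 3 (since 3·3 = 9 = 1·8 + 1), so t ≡ 3·4 = 12 ≡ 4 (mod 8).
    Then x = 243 + 315·4 = 1503, valid modulo lcm(315, 8) = 2520: x ≡ 1503 (mod 2520).
Verify against each original: 1503 mod 7 = 5, 1503 mod 5 = 3, 1503 mod 9 = 0, 1503 mod 8 = 7.

x ≡ 1503 (mod 2520).


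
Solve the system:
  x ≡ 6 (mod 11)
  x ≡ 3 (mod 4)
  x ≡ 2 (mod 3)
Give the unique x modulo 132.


Moduli 11, 4, 3 are pairwise coprime; by CRT there is a unique solution modulo M = 11 · 4 · 3 = 132.
Solve pairwise, accumulating the modulus:
  Start with x ≡ 6 (mod 11).
  Combine with x ≡ 3 (mod 4): since gcd(11, 4) = 1, we get a unique residue mod 44.
    Write x = 6 + 11·t and substitute into x ≡ 3 (mod 4): 11·t ≡ 3 − 6 = -3 (mod 4).
    Reduce coefficients mod 4: 3·t ≡ 1 (mod 4).
    The inverse of 3 mod 4 is 3 (since 3·3 = 9 = 2·4 + 1), so t ≡ 3·1 = 3 ≡ 3 (mod 4).
    Then x = 6 + 11·3 = 39, valid modulo lcm(11, 4) = 44: x ≡ 39 (mod 44).
  Combine with x ≡ 2 (mod 3): since gcd(44, 3) = 1, we get a unique residue mod 132.
    Write x = 39 + 44·t and substitute into x ≡ 2 (mod 3): 44·t ≡ 2 − 39 = -37 (mod 3).
    Reduce coefficients mod 3: 2·t ≡ 2 (mod 3).
    The inverse of 2 mod 3 is 2 (since 2·2 = 4 = 1·3 + 1), so t ≡ 2·2 = 4 ≡ 1 (mod 3).
    Then x = 39 + 44·1 = 83, valid modulo lcm(44, 3) = 132: x ≡ 83 (mod 132).
Verify: 83 mod 11 = 6 ✓, 83 mod 4 = 3 ✓, 83 mod 3 = 2 ✓.

x ≡ 83 (mod 132).


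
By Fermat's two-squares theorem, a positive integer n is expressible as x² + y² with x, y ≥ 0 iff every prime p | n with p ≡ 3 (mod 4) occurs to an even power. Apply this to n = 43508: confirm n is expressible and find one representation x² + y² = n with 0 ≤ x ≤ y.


Step 1: Factor n = 43508 = 2^2 · 73 · 149.
Step 2: Check the mod-4 condition on each prime factor: 2 = 2 (special); 73 ≡ 1 (mod 4), exponent 1; 149 ≡ 1 (mod 4), exponent 1.
All primes ≡ 3 (mod 4) appear to even exponent (or don't appear), so by the two-squares theorem n IS expressible as a sum of two squares.
Step 3: Build a representation. Group n = k² · m with k = 2 and m = 73 · 149 = 10877 (a product of primes ≡ 1 (mod 4)); a representation of m scales to one of n via (k·x)² + (k·y)² = k²(x² + y²). Each prime p ≡ 1 (mod 4) is itself a sum of two squares; find a² by testing p − a² for a perfect square:
  73: 73 − 1² = 72, 73 − 2² = 69, 73 − 3² = 64 = 8² ⇒ 73 = 3² + 8².
  149: 149 − 1² = 148, 149 − 2² = 145, 149 − 3² = 140, 149 − 4² = 133, 149 − 5² = 124, 149 − 6² = 113, 149 − 7² = 100 = 10² ⇒ 149 = 7² + 10².
  Combine using the Brahmagupta–Fibonacci identity (a² + b²)(c² + d²) = (ac − bd)² + (ad + bc)² = (ac + bd)² + (ad − bc)²:
  73 · 149 = 10877: from (3² + 8²)(7² + 10²), take (3·7 − 8·10, 3·10 + 8·7) = (21 − 80, 30 + 56) = (-59, 86); dropping signs (only squares matter) gives (59, 86); check 59² + 86² = 3481 + 7396 = 10877 ✓.
  Scale by k = 2: (2·59, 2·86) = (118, 172).
Step 4: Order so x ≤ y and verify: 118² + 172² = 13924 + 29584 = 43508 = n. ✓

n = 43508 = 118² + 172² (one valid representation with x ≤ y).


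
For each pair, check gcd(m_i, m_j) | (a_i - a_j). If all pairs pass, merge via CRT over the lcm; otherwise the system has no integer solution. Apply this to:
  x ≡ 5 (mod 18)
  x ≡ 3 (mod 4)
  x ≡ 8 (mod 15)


Moduli 18, 4, 15 are not pairwise coprime, so CRT works modulo lcm(m_i) when all pairwise compatibility conditions hold.
Pairwise compatibility: gcd(m_i, m_j) must divide a_i - a_j for every pair.
Merge one congruence at a time:
  Start: x ≡ 5 (mod 18).
  Combine with x ≡ 3 (mod 4): gcd(18, 4) = 2; 3 - 5 = -2, which IS divisible by 2, so compatible.
    Write x = 5 + 18·t and substitute into x ≡ 3 (mod 4): 18·t ≡ 3 − 5 = -2 (mod 4).
    Divide the congruence (and modulus) by g = 2: 9·t ≡ -1 (mod 2).
    Reduce coefficients mod 2: 1·t ≡ 1 (mod 2).
    So t ≡ 1 (mod 2).
    Then x = 5 + 18·1 = 23, valid modulo lcm(18, 4) = 36: x ≡ 23 (mod 36).
  Combine with x ≡ 8 (mod 15): gcd(36, 15) = 3; 8 - 23 = -15, which IS divisible by 3, so compatible.
    Write x = 23 + 36·t and substitute into x ≡ 8 (mod 15): 36·t ≡ 8 − 23 = -15 (mod 15).
    Divide the congruence (and modulus) by g = 3: 12·t ≡ -5 (mod 5).
    Reduce coefficients mod 5: 2·t ≡ 0 (mod 5).
    The inverse of 2 mod 5 is 3 (since 2·3 = 6 = 1·5 + 1), so t ≡ 3·0 = 0 ≡ 0 (mod 5).
    Then x = 23 + 36·0 = 23, valid modulo lcm(36, 15) = 180: x ≡ 23 (mod 180).
Verify: 23 mod 18 = 5, 23 mod 4 = 3, 23 mod 15 = 8.

x ≡ 23 (mod 180).


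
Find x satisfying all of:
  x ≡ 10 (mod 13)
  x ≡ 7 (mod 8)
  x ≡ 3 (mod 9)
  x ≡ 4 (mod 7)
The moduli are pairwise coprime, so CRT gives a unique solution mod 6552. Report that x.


Product of moduli M = 13 · 8 · 9 · 7 = 6552.
Merge one congruence at a time:
  Start: x ≡ 10 (mod 13).
  Combine with x ≡ 7 (mod 8); new modulus lcm = 104.
    Write x = 10 + 13·t and substitute into x ≡ 7 (mod 8): 13·t ≡ 7 − 10 = -3 (mod 8).
    Reduce coefficients mod 8: 5·t ≡ 5 (mod 8).
    The inverse of 5 mod 8 is 5 (since 5·5 = 25 = 3·8 + 1), so t ≡ 5·5 = 25 ≡ 1 (mod 8).
    Then x = 10 + 13·1 = 23, valid modulo lcm(13, 8) = 104: x ≡ 23 (mod 104).
  Combine with x ≡ 3 (mod 9); new modulus lcm = 936.
    Write x = 23 + 104·t and substitute into x ≡ 3 (mod 9): 104·t ≡ 3 − 23 = -20 (mod 9).
    Reduce coefficients mod 9: 5·t ≡ 7 (mod 9).
    The inverse of 5 mod 9 is 2 (since 5·2 = 10 = 1·9 + 1), so t ≡ 2·7 = 14 ≡ 5 (mod 9).
    Then x = 23 + 104·5 = 543, valid modulo lcm(104, 9) = 936: x ≡ 543 (mod 936).
  Combine with x ≡ 4 (mod 7); new modulus lcm = 6552.
    Write x = 543 + 936·t and substitute into x ≡ 4 (mod 7): 936·t ≡ 4 − 543 = -539 (mod 7).
    Reduce coefficients mod 7: 5·t ≡ 0 (mod 7).
    The inverse of 5 mod 7 is 3 (since 5·3 = 15 = 2·7 + 1), so t ≡ 3·0 = 0 ≡ 0 (mod 7).
    Then x = 543 + 936·0 = 543, valid modulo lcm(936, 7) = 6552: x ≡ 543 (mod 6552).
Verify against each original: 543 mod 13 = 10, 543 mod 8 = 7, 543 mod 9 = 3, 543 mod 7 = 4.

x ≡ 543 (mod 6552).


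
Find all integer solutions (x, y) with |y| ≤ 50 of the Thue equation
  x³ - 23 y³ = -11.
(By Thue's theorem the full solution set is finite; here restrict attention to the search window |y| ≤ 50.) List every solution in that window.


The equation is x³ - 23y³ = -11. For fixed y, x³ = 23·y³ − 11, so a solution requires the RHS to be a perfect cube.
Strategy: iterate y from -50 to 50, compute RHS = 23·y³ − 11, and check whether it is a (positive or negative) perfect cube.
Check small values of y:
  y = 0: RHS = -11 is not a perfect cube.
  y = 1: RHS = 12 is not a perfect cube.
  y = -1: RHS = -34 is not a perfect cube.
  y = 2: RHS = 173 is not a perfect cube.
  y = -2: RHS = -195 is not a perfect cube.
  y = 3: RHS = 610 is not a perfect cube.
  y = -3: RHS = -632 is not a perfect cube.
Continuing the search up to |y| = 50 finds no solutions either.
No (x, y) in the scanned range satisfies the equation.

No integer solutions with |y| ≤ 50.


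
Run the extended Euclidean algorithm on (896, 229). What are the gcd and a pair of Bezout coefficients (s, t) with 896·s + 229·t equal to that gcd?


Euclidean algorithm on (896, 229) — divide until remainder is 0:
  896 = 3 · 229 + 209
  229 = 1 · 209 + 20
  209 = 10 · 20 + 9
  20 = 2 · 9 + 2
  9 = 4 · 2 + 1
  2 = 2 · 1 + 0
gcd(896, 229) = 1.
Track Bezout coefficients alongside the remainders: start with r₀ = 896 = a·1 + b·0 (s = 1, t = 0) and r₁ = 229 = a·0 + b·1 (s = 0, t = 1); each new remainder r_{k+1} = r_{k-1} − q_k·r_k inherits s_{k+1} = s_{k-1} − q_k·s_k, t_{k+1} = t_{k-1} − q_k·t_k, so r_k = a·s_k + b·t_k at every step:
  q = 3: r = 209, s = 1 − 3·0 = 1, t = 0 − 3·1 = -3  (check: 896·1 + 229·(-3) = 209)
  q = 1: r = 20, s = 0 − 1·1 = -1, t = 1 − 1·(-3) = 4  (check: 896·(-1) + 229·4 = 20)
  q = 10: r = 9, s = 1 − 10·(-1) = 11, t = -3 − 10·4 = -43  (check: 896·11 + 229·(-43) = 9)
  q = 2: r = 2, s = -1 − 2·11 = -23, t = 4 − 2·(-43) = 90  (check: 896·(-23) + 229·90 = 2)
  q = 4: r = 1, s = 11 − 4·(-23) = 103, t = -43 − 4·90 = -403  (check: 896·103 + 229·(-403) = 1)
The row with r = 1 (the gcd) gives the Bezout coefficients s = 103, t = -403.
Result: 896 · (103) + 229 · (-403) = 1.

gcd(896, 229) = 1; s = 103, t = -403 (check: 896·103 + 229·(-403) = 1).


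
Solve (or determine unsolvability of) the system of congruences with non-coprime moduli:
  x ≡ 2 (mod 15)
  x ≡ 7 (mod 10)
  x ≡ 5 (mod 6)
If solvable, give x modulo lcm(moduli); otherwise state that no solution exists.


Moduli 15, 10, 6 are not pairwise coprime, so CRT works modulo lcm(m_i) when all pairwise compatibility conditions hold.
Pairwise compatibility: gcd(m_i, m_j) must divide a_i - a_j for every pair.
Merge one congruence at a time:
  Start: x ≡ 2 (mod 15).
  Combine with x ≡ 7 (mod 10): gcd(15, 10) = 5; 7 - 2 = 5, which IS divisible by 5, so compatible.
    Write x = 2 + 15·t and substitute into x ≡ 7 (mod 10): 15·t ≡ 7 − 2 = 5 (mod 10).
    Divide the congruence (and modulus) by g = 5: 3·t ≡ 1 (mod 2).
    Reduce coefficients mod 2: 1·t ≡ 1 (mod 2).
    So t ≡ 1 (mod 2).
    Then x = 2 + 15·1 = 17, valid modulo lcm(15, 10) = 30: x ≡ 17 (mod 30).
  Combine with x ≡ 5 (mod 6): gcd(30, 6) = 6; 5 - 17 = -12, which IS divisible by 6, so compatible.
    Write x = 17 + 30·t and substitute into x ≡ 5 (mod 6): 30·t ≡ 5 − 17 = -12 (mod 6).
    Divide the congruence (and modulus) by g = 6: 5·t ≡ -2 (mod 1).
    Modulo 1 every t works; take t = 0.
    Then x = 17 + 30·0 = 17, valid modulo lcm(30, 6) = 30: x ≡ 17 (mod 30).
Verify: 17 mod 15 = 2, 17 mod 10 = 7, 17 mod 6 = 5.

x ≡ 17 (mod 30).


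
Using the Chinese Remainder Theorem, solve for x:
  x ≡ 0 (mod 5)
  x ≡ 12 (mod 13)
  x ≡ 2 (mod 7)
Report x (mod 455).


Moduli 5, 13, 7 are pairwise coprime; by CRT there is a unique solution modulo M = 5 · 13 · 7 = 455.
Solve pairwise, accumulating the modulus:
  Start with x ≡ 0 (mod 5).
  Combine with x ≡ 12 (mod 13): since gcd(5, 13) = 1, we get a unique residue mod 65.
    Write x = 0 + 5·t and substitute into x ≡ 12 (mod 13): 5·t ≡ 12 − 0 = 12 (mod 13).
    The inverse of 5 mod 13 is 8 (since 5·8 = 40 = 3·13 + 1), so t ≡ 8·12 = 96 ≡ 5 (mod 13).
    Then x = 0 + 5·5 = 25, valid modulo lcm(5, 13) = 65: x ≡ 25 (mod 65).
  Combine with x ≡ 2 (mod 7): since gcd(65, 7) = 1, we get a unique residue mod 455.
    Write x = 25 + 65·t and substitute into x ≡ 2 (mod 7): 65·t ≡ 2 − 25 = -23 (mod 7).
    Reduce coefficients mod 7: 2·t ≡ 5 (mod 7).
    The inverse of 2 mod 7 is 4 (since 2·4 = 8 = 1·7 + 1), so t ≡ 4·5 = 20 ≡ 6 (mod 7).
    Then x = 25 + 65·6 = 415, valid modulo lcm(65, 7) = 455: x ≡ 415 (mod 455).
Verify: 415 mod 5 = 0 ✓, 415 mod 13 = 12 ✓, 415 mod 7 = 2 ✓.

x ≡ 415 (mod 455).


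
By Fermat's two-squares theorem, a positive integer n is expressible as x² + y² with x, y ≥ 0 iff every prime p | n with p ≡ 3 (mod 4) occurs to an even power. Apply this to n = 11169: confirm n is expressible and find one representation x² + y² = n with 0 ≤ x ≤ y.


Step 1: Factor n = 11169 = 3^2 · 17 · 73.
Step 2: Check the mod-4 condition on each prime factor: 3 ≡ 3 (mod 4), exponent 2 (must be even); 17 ≡ 1 (mod 4), exponent 1; 73 ≡ 1 (mod 4), exponent 1.
All primes ≡ 3 (mod 4) appear to even exponent (or don't appear), so by the two-squares theorem n IS expressible as a sum of two squares.
Step 3: Build a representation. Group n = k² · m with k = 3 and m = 17 · 73 = 1241 (a product of primes ≡ 1 (mod 4)); a representation of m scales to one of n via (k·x)² + (k·y)² = k²(x² + y²). Each prime p ≡ 1 (mod 4) is itself a sum of two squares; find a² by testing p − a² for a perfect square:
  17: 17 − 1² = 16 = 4² ⇒ 17 = 1² + 4².
  73: 73 − 1² = 72, 73 − 2² = 69, 73 − 3² = 64 = 8² ⇒ 73 = 3² + 8².
  Combine using the Brahmagupta–Fibonacci identity (a² + b²)(c² + d²) = (ac − bd)² + (ad + bc)² = (ac + bd)² + (ad − bc)²:
  17 · 73 = 1241: from (1² + 4²)(3² + 8²), take (1·3 − 4·8, 1·8 + 4·3) = (3 − 32, 8 + 12) = (-29, 20); dropping signs (only squares matter) gives (29, 20); check 29² + 20² = 841 + 400 = 1241 ✓.
  Scale by k = 3: (3·29, 3·20) = (87, 60).
Step 4: Order so x ≤ y and verify: 60² + 87² = 3600 + 7569 = 11169 = n. ✓

n = 11169 = 60² + 87² (one valid representation with x ≤ y).


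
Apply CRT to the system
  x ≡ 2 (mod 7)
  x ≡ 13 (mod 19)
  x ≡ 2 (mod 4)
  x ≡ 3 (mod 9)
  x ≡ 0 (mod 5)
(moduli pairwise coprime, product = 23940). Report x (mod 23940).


Product of moduli M = 7 · 19 · 4 · 9 · 5 = 23940.
Merge one congruence at a time:
  Start: x ≡ 2 (mod 7).
  Combine with x ≡ 13 (mod 19); new modulus lcm = 133.
    Write x = 2 + 7·t and substitute into x ≡ 13 (mod 19): 7·t ≡ 13 − 2 = 11 (mod 19).
    The inverse of 7 mod 19 is 11 (since 7·11 = 77 = 4·19 + 1), so t ≡ 11·11 = 121 ≡ 7 (mod 19).
    Then x = 2 + 7·7 = 51, valid modulo lcm(7, 19) = 133: x ≡ 51 (mod 133).
  Combine with x ≡ 2 (mod 4); new modulus lcm = 532.
    Write x = 51 + 133·t and substitute into x ≡ 2 (mod 4): 133·t ≡ 2 − 51 = -49 (mod 4).
    Reduce coefficients mod 4: 1·t ≡ 3 (mod 4).
    So t ≡ 3 (mod 4).
    Then x = 51 + 133·3 = 450, valid modulo lcm(133, 4) = 532: x ≡ 450 (mod 532).
  Combine with x ≡ 3 (mod 9); new modulus lcm = 4788.
    Write x = 450 + 532·t and substitute into x ≡ 3 (mod 9): 532·t ≡ 3 − 450 = -447 (mod 9).
    Reduce coefficients mod 9: 1·t ≡ 3 (mod 9).
    So t ≡ 3 (mod 9).
    Then x = 450 + 532·3 = 2046, valid modulo lcm(532, 9) = 4788: x ≡ 2046 (mod 4788).
  Combine with x ≡ 0 (mod 5); new modulus lcm = 23940.
    Write x = 2046 + 4788·t and substitute into x ≡ 0 (mod 5): 4788·t ≡ 0 − 2046 = -2046 (mod 5).
    Reduce coefficients mod 5: 3·t ≡ 4 (mod 5).
    The inverse of 3 mod 5 is 2 (since 3·2 = 6 = 1·5 + 1), so t ≡ 2·4 = 8 ≡ 3 (mod 5).
    Then x = 2046 + 4788·3 = 16410, valid modulo lcm(4788, 5) = 23940: x ≡ 16410 (mod 23940).
Verify against each original: 16410 mod 7 = 2, 16410 mod 19 = 13, 16410 mod 4 = 2, 16410 mod 9 = 3, 16410 mod 5 = 0.

x ≡ 16410 (mod 23940).


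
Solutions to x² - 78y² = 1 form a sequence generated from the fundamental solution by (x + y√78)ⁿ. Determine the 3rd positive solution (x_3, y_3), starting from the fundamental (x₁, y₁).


Step 1: Find the fundamental solution (x₁, y₁) of x² - 78y² = 1.
  Expand √78 as a continued fraction. a₀ = ⌊√78⌋ = 8; iterate m_{k+1} = d_k·a_k − m_k, d_{k+1} = (78 − m_{k+1}²)/d_k, a_{k+1} = ⌊(a₀ + m_{k+1})/d_{k+1}⌋ (starting m₀ = 0, d₀ = 1), with convergents p_k = a_k·p_{k-1} + p_{k-2}, q_k = a_k·q_{k-1} + q_{k-2} (p₋₁ = 1, q₋₁ = 0):
  k = 0: a₀ = 8; p₀/q₀ = 8/1; p₀² − 78·q₀² = 64 − 78 = -14.
  k = 1: m = 8, d = 14, a = ⌊(8 + 8)/14⌋ = 1; p/q = (1·8 + 1)/(1·1 + 0) = 9/1; p² − 78·q² = 81 − 78 = 3.
  k = 2: m = 6, d = 3, a = ⌊(8 + 6)/3⌋ = 4; p/q = (4·9 + 8)/(4·1 + 1) = 44/5; p² − 78·q² = 1936 − 1950 = -14.
  k = 3: m = 6, d = 14, a = ⌊(8 + 6)/14⌋ = 1; p/q = (1·44 + 9)/(1·5 + 1) = 53/6; p² − 78·q² = 2809 − 2808 = 1.
  The first convergent with p² − 78·q² = 1 gives the fundamental solution (x₁, y₁) = (53, 6).
Step 2: Apply the recurrence (x_{n+1}, y_{n+1}) = (x₁x_n + 78y₁y_n, x₁y_n + y₁x_n) repeatedly.
  From (x_1, y_1) = (53, 6): x_2 = 53·53 + 78·6·6 = 5617; y_2 = 53·6 + 6·53 = 636.
  From (x_2, y_2) = (5617, 636): x_3 = 53·5617 + 78·6·636 = 595349; y_3 = 53·636 + 6·5617 = 67410.
Step 3: Verify x_3² - 78·y_3² = 354440431801 - 354440431800 = 1 (should be 1). ✓

(x_1, y_1) = (53, 6); (x_3, y_3) = (595349, 67410).


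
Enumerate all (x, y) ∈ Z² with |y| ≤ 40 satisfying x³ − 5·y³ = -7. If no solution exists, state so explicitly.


The equation is x³ - 5y³ = -7. For fixed y, x³ = 5·y³ − 7, so a solution requires the RHS to be a perfect cube.
Strategy: iterate y from -40 to 40, compute RHS = 5·y³ − 7, and check whether it is a (positive or negative) perfect cube.
Check small values of y:
  y = 0: RHS = -7 is not a perfect cube.
  y = 1: RHS = -2 is not a perfect cube.
  y = -1: RHS = -12 is not a perfect cube.
  y = 2: RHS = 33 is not a perfect cube.
  y = -2: RHS = -47 is not a perfect cube.
  y = 3: RHS = 128 is not a perfect cube.
  y = -3: RHS = -142 is not a perfect cube.
Continuing the search up to |y| = 40 finds no solutions either.
No (x, y) in the scanned range satisfies the equation.

No integer solutions with |y| ≤ 40.


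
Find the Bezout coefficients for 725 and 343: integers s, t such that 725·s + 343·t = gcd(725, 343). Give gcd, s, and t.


Euclidean algorithm on (725, 343) — divide until remainder is 0:
  725 = 2 · 343 + 39
  343 = 8 · 39 + 31
  39 = 1 · 31 + 8
  31 = 3 · 8 + 7
  8 = 1 · 7 + 1
  7 = 7 · 1 + 0
gcd(725, 343) = 1.
Track Bezout coefficients alongside the remainders: start with r₀ = 725 = a·1 + b·0 (s = 1, t = 0) and r₁ = 343 = a·0 + b·1 (s = 0, t = 1); each new remainder r_{k+1} = r_{k-1} − q_k·r_k inherits s_{k+1} = s_{k-1} − q_k·s_k, t_{k+1} = t_{k-1} − q_k·t_k, so r_k = a·s_k + b·t_k at every step:
  q = 2: r = 39, s = 1 − 2·0 = 1, t = 0 − 2·1 = -2  (check: 725·1 + 343·(-2) = 39)
  q = 8: r = 31, s = 0 − 8·1 = -8, t = 1 − 8·(-2) = 17  (check: 725·(-8) + 343·17 = 31)
  q = 1: r = 8, s = 1 − 1·(-8) = 9, t = -2 − 1·17 = -19  (check: 725·9 + 343·(-19) = 8)
  q = 3: r = 7, s = -8 − 3·9 = -35, t = 17 − 3·(-19) = 74  (check: 725·(-35) + 343·74 = 7)
  q = 1: r = 1, s = 9 − 1·(-35) = 44, t = -19 − 1·74 = -93  (check: 725·44 + 343·(-93) = 1)
The row with r = 1 (the gcd) gives the Bezout coefficients s = 44, t = -93.
Result: 725 · (44) + 343 · (-93) = 1.

gcd(725, 343) = 1; s = 44, t = -93 (check: 725·44 + 343·(-93) = 1).


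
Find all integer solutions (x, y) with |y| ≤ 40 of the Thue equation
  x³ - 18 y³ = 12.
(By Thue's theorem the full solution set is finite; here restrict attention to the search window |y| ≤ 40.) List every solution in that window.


The equation is x³ - 18y³ = 12. For fixed y, x³ = 18·y³ + 12, so a solution requires the RHS to be a perfect cube.
Strategy: iterate y from -40 to 40, compute RHS = 18·y³ + 12, and check whether it is a (positive or negative) perfect cube.
Check small values of y:
  y = 0: RHS = 12 is not a perfect cube.
  y = 1: RHS = 30 is not a perfect cube.
  y = -1: RHS = -6 is not a perfect cube.
  y = 2: RHS = 156 is not a perfect cube.
  y = -2: RHS = -132 is not a perfect cube.
  y = 3: RHS = 498 is not a perfect cube.
  y = -3: RHS = -474 is not a perfect cube.
Continuing the search up to |y| = 40 finds no solutions either.
No (x, y) in the scanned range satisfies the equation.

No integer solutions with |y| ≤ 40.


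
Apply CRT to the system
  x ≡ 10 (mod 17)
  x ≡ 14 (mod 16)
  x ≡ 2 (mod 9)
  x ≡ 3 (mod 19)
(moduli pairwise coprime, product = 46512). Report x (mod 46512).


Product of moduli M = 17 · 16 · 9 · 19 = 46512.
Merge one congruence at a time:
  Start: x ≡ 10 (mod 17).
  Combine with x ≡ 14 (mod 16); new modulus lcm = 272.
    Write x = 10 + 17·t and substitute into x ≡ 14 (mod 16): 17·t ≡ 14 − 10 = 4 (mod 16).
    Reduce coefficients mod 16: 1·t ≡ 4 (mod 16).
    So t ≡ 4 (mod 16).
    Then x = 10 + 17·4 = 78, valid modulo lcm(17, 16) = 272: x ≡ 78 (mod 272).
  Combine with x ≡ 2 (mod 9); new modulus lcm = 2448.
    Write x = 78 + 272·t and substitute into x ≡ 2 (mod 9): 272·t ≡ 2 − 78 = -76 (mod 9).
    Reduce coefficients mod 9: 2·t ≡ 5 (mod 9).
    The inverse of 2 mod 9 is 5 (since 2·5 = 10 = 1·9 + 1), so t ≡ 5·5 = 25 ≡ 7 (mod 9).
    Then x = 78 + 272·7 = 1982, valid modulo lcm(272, 9) = 2448: x ≡ 1982 (mod 2448).
  Combine with x ≡ 3 (mod 19); new modulus lcm = 46512.
    Write x = 1982 + 2448·t and substitute into x ≡ 3 (mod 19): 2448·t ≡ 3 − 1982 = -1979 (mod 19).
    Reduce coefficients mod 19: 16·t ≡ 16 (mod 19).
    The inverse of 16 mod 19 is 6 (since 16·6 = 96 = 5·19 + 1), so t ≡ 6·16 = 96 ≡ 1 (mod 19).
    Then x = 1982 + 2448·1 = 4430, valid modulo lcm(2448, 19) = 46512: x ≡ 4430 (mod 46512).
Verify against each original: 4430 mod 17 = 10, 4430 mod 16 = 14, 4430 mod 9 = 2, 4430 mod 19 = 3.

x ≡ 4430 (mod 46512).


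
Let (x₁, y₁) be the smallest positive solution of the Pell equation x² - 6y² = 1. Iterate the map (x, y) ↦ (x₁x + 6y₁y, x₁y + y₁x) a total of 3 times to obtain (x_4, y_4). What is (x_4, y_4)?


Step 1: Find the fundamental solution (x₁, y₁) of x² - 6y² = 1.
  Expand √6 as a continued fraction. a₀ = ⌊√6⌋ = 2; iterate m_{k+1} = d_k·a_k − m_k, d_{k+1} = (6 − m_{k+1}²)/d_k, a_{k+1} = ⌊(a₀ + m_{k+1})/d_{k+1}⌋ (starting m₀ = 0, d₀ = 1), with convergents p_k = a_k·p_{k-1} + p_{k-2}, q_k = a_k·q_{k-1} + q_{k-2} (p₋₁ = 1, q₋₁ = 0):
  k = 0: a₀ = 2; p₀/q₀ = 2/1; p₀² − 6·q₀² = 4 − 6 = -2.
  k = 1: m = 2, d = 2, a = ⌊(2 + 2)/2⌋ = 2; p/q = (2·2 + 1)/(2·1 + 0) = 5/2; p² − 6·q² = 25 − 24 = 1.
  The first convergent with p² − 6·q² = 1 gives the fundamental solution (x₁, y₁) = (5, 2).
Step 2: Apply the recurrence (x_{n+1}, y_{n+1}) = (x₁x_n + 6y₁y_n, x₁y_n + y₁x_n) repeatedly.
  From (x_1, y_1) = (5, 2): x_2 = 5·5 + 6·2·2 = 49; y_2 = 5·2 + 2·5 = 20.
  From (x_2, y_2) = (49, 20): x_3 = 5·49 + 6·2·20 = 485; y_3 = 5·20 + 2·49 = 198.
  From (x_3, y_3) = (485, 198): x_4 = 5·485 + 6·2·198 = 4801; y_4 = 5·198 + 2·485 = 1960.
Step 3: Verify x_4² - 6·y_4² = 23049601 - 23049600 = 1 (should be 1). ✓

(x_1, y_1) = (5, 2); (x_4, y_4) = (4801, 1960).


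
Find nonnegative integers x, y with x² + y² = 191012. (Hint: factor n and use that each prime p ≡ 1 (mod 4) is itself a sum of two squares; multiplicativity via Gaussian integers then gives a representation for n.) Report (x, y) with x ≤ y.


Step 1: Factor n = 191012 = 2^2 · 17 · 53^2.
Step 2: Check the mod-4 condition on each prime factor: 2 = 2 (special); 17 ≡ 1 (mod 4), exponent 1; 53 ≡ 1 (mod 4), exponent 2.
All primes ≡ 3 (mod 4) appear to even exponent (or don't appear), so by the two-squares theorem n IS expressible as a sum of two squares.
Step 3: Build a representation. Group n = k² · m with k = 2 and m = 17 · 53 · 53 = 47753 (a product of primes ≡ 1 (mod 4)); a representation of m scales to one of n via (k·x)² + (k·y)² = k²(x² + y²). Each prime p ≡ 1 (mod 4) is itself a sum of two squares; find a² by testing p − a² for a perfect square:
  17: 17 − 1² = 16 = 4² ⇒ 17 = 1² + 4².
  53: 53 − 1² = 52, 53 − 2² = 49 = 7² ⇒ 53 = 2² + 7².
  Combine using the Brahmagupta–Fibonacci identity (a² + b²)(c² + d²) = (ac − bd)² + (ad + bc)² = (ac + bd)² + (ad − bc)²:
  17 · 53 = 901: from (1² + 4²)(2² + 7²), take (1·2 − 4·7, 1·7 + 4·2) = (2 − 28, 7 + 8) = (-26, 15); dropping signs (only squares matter) gives (26, 15); check 26² + 15² = 676 + 225 = 901 ✓.
  901 · 53 = 47753: from (26² + 15²)(2² + 7²), take (26·2 − 15·7, 26·7 + 15·2) = (52 − 105, 182 + 30) = (-53, 212); dropping signs (only squares matter) gives (53, 212); check 53² + 212² = 2809 + 44944 = 47753 ✓.
  Scale by k = 2: (2·53, 2·212) = (106, 424).
Step 4: Order so x ≤ y and verify: 106² + 424² = 11236 + 179776 = 191012 = n. ✓

n = 191012 = 106² + 424² (one valid representation with x ≤ y).


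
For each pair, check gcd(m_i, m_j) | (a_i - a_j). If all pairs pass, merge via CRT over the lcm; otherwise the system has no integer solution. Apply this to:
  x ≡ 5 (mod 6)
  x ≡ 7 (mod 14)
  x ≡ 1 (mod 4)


Moduli 6, 14, 4 are not pairwise coprime, so CRT works modulo lcm(m_i) when all pairwise compatibility conditions hold.
Pairwise compatibility: gcd(m_i, m_j) must divide a_i - a_j for every pair.
Merge one congruence at a time:
  Start: x ≡ 5 (mod 6).
  Combine with x ≡ 7 (mod 14): gcd(6, 14) = 2; 7 - 5 = 2, which IS divisible by 2, so compatible.
    Write x = 5 + 6·t and substitute into x ≡ 7 (mod 14): 6·t ≡ 7 − 5 = 2 (mod 14).
    Divide the congruence (and modulus) by g = 2: 3·t ≡ 1 (mod 7).
    The inverse of 3 mod 7 is 5 (since 3·5 = 15 = 2·7 + 1), so t ≡ 5·1 = 5 ≡ 5 (mod 7).
    Then x = 5 + 6·5 = 35, valid modulo lcm(6, 14) = 42: x ≡ 35 (mod 42).
  Combine with x ≡ 1 (mod 4): gcd(42, 4) = 2; 1 - 35 = -34, which IS divisible by 2, so compatible.
    Write x = 35 + 42·t and substitute into x ≡ 1 (mod 4): 42·t ≡ 1 − 35 = -34 (mod 4).
    Divide the congruence (and modulus) by g = 2: 21·t ≡ -17 (mod 2).
    Reduce coefficients mod 2: 1·t ≡ 1 (mod 2).
    So t ≡ 1 (mod 2).
    Then x = 35 + 42·1 = 77, valid modulo lcm(42, 4) = 84: x ≡ 77 (mod 84).
Verify: 77 mod 6 = 5, 77 mod 14 = 7, 77 mod 4 = 1.

x ≡ 77 (mod 84).


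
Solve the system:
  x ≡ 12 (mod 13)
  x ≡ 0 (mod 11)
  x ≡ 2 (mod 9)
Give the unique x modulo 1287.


Moduli 13, 11, 9 are pairwise coprime; by CRT there is a unique solution modulo M = 13 · 11 · 9 = 1287.
Solve pairwise, accumulating the modulus:
  Start with x ≡ 12 (mod 13).
  Combine with x ≡ 0 (mod 11): since gcd(13, 11) = 1, we get a unique residue mod 143.
    Write x = 12 + 13·t and substitute into x ≡ 0 (mod 11): 13·t ≡ 0 − 12 = -12 (mod 11).
    Reduce coefficients mod 11: 2·t ≡ 10 (mod 11).
    The inverse of 2 mod 11 is 6 (since 2·6 = 12 = 1·11 + 1), so t ≡ 6·10 = 60 ≡ 5 (mod 11).
    Then x = 12 + 13·5 = 77, valid modulo lcm(13, 11) = 143: x ≡ 77 (mod 143).
  Combine with x ≡ 2 (mod 9): since gcd(143, 9) = 1, we get a unique residue mod 1287.
    Write x = 77 + 143·t and substitute into x ≡ 2 (mod 9): 143·t ≡ 2 − 77 = -75 (mod 9).
    Reduce coefficients mod 9: 8·t ≡ 6 (mod 9).
    The inverse of 8 mod 9 is 8 (since 8·8 = 64 = 7·9 + 1), so t ≡ 8·6 = 48 ≡ 3 (mod 9).
    Then x = 77 + 143·3 = 506, valid modulo lcm(143, 9) = 1287: x ≡ 506 (mod 1287).
Verify: 506 mod 13 = 12 ✓, 506 mod 11 = 0 ✓, 506 mod 9 = 2 ✓.

x ≡ 506 (mod 1287).


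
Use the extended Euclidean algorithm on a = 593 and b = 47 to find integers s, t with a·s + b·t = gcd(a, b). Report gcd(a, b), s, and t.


Euclidean algorithm on (593, 47) — divide until remainder is 0:
  593 = 12 · 47 + 29
  47 = 1 · 29 + 18
  29 = 1 · 18 + 11
  18 = 1 · 11 + 7
  11 = 1 · 7 + 4
  7 = 1 · 4 + 3
  4 = 1 · 3 + 1
  3 = 3 · 1 + 0
gcd(593, 47) = 1.
Track Bezout coefficients alongside the remainders: start with r₀ = 593 = a·1 + b·0 (s = 1, t = 0) and r₁ = 47 = a·0 + b·1 (s = 0, t = 1); each new remainder r_{k+1} = r_{k-1} − q_k·r_k inherits s_{k+1} = s_{k-1} − q_k·s_k, t_{k+1} = t_{k-1} − q_k·t_k, so r_k = a·s_k + b·t_k at every step:
  q = 12: r = 29, s = 1 − 12·0 = 1, t = 0 − 12·1 = -12  (check: 593·1 + 47·(-12) = 29)
  q = 1: r = 18, s = 0 − 1·1 = -1, t = 1 − 1·(-12) = 13  (check: 593·(-1) + 47·13 = 18)
  q = 1: r = 11, s = 1 − 1·(-1) = 2, t = -12 − 1·13 = -25  (check: 593·2 + 47·(-25) = 11)
  q = 1: r = 7, s = -1 − 1·2 = -3, t = 13 − 1·(-25) = 38  (check: 593·(-3) + 47·38 = 7)
  q = 1: r = 4, s = 2 − 1·(-3) = 5, t = -25 − 1·38 = -63  (check: 593·5 + 47·(-63) = 4)
  q = 1: r = 3, s = -3 − 1·5 = -8, t = 38 − 1·(-63) = 101  (check: 593·(-8) + 47·101 = 3)
  q = 1: r = 1, s = 5 − 1·(-8) = 13, t = -63 − 1·101 = -164  (check: 593·13 + 47·(-164) = 1)
The row with r = 1 (the gcd) gives the Bezout coefficients s = 13, t = -164.
Result: 593 · (13) + 47 · (-164) = 1.

gcd(593, 47) = 1; s = 13, t = -164 (check: 593·13 + 47·(-164) = 1).


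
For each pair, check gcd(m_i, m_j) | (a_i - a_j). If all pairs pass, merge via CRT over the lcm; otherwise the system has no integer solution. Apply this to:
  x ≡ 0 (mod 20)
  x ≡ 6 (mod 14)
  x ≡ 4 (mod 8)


Moduli 20, 14, 8 are not pairwise coprime, so CRT works modulo lcm(m_i) when all pairwise compatibility conditions hold.
Pairwise compatibility: gcd(m_i, m_j) must divide a_i - a_j for every pair.
Merge one congruence at a time:
  Start: x ≡ 0 (mod 20).
  Combine with x ≡ 6 (mod 14): gcd(20, 14) = 2; 6 - 0 = 6, which IS divisible by 2, so compatible.
    Write x = 0 + 20·t and substitute into x ≡ 6 (mod 14): 20·t ≡ 6 − 0 = 6 (mod 14).
    Divide the congruence (and modulus) by g = 2: 10·t ≡ 3 (mod 7).
    Reduce coefficients mod 7: 3·t ≡ 3 (mod 7).
    The inverse of 3 mod 7 is 5 (since 3·5 = 15 = 2·7 + 1), so t ≡ 5·3 = 15 ≡ 1 (mod 7).
    Then x = 0 + 20·1 = 20, valid modulo lcm(20, 14) = 140: x ≡ 20 (mod 140).
  Combine with x ≡ 4 (mod 8): gcd(140, 8) = 4; 4 - 20 = -16, which IS divisible by 4, so compatible.
    Write x = 20 + 140·t and substitute into x ≡ 4 (mod 8): 140·t ≡ 4 − 20 = -16 (mod 8).
    Divide the congruence (and modulus) by g = 4: 35·t ≡ -4 (mod 2).
    Reduce coefficients mod 2: 1·t ≡ 0 (mod 2).
    So t ≡ 0 (mod 2).
    Then x = 20 + 140·0 = 20, valid modulo lcm(140, 8) = 280: x ≡ 20 (mod 280).
Verify: 20 mod 20 = 0, 20 mod 14 = 6, 20 mod 8 = 4.

x ≡ 20 (mod 280).


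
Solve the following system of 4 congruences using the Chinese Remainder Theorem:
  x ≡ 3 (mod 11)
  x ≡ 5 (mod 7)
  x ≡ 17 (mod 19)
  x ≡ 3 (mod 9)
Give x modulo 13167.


Product of moduli M = 11 · 7 · 19 · 9 = 13167.
Merge one congruence at a time:
  Start: x ≡ 3 (mod 11).
  Combine with x ≡ 5 (mod 7); new modulus lcm = 77.
    Write x = 3 + 11·t and substitute into x ≡ 5 (mod 7): 11·t ≡ 5 − 3 = 2 (mod 7).
    Reduce coefficients mod 7: 4·t ≡ 2 (mod 7).
    The inverse of 4 mod 7 is 2 (since 4·2 = 8 = 1·7 + 1), so t ≡ 2·2 = 4 ≡ 4 (mod 7).
    Then x = 3 + 11·4 = 47, valid modulo lcm(11, 7) = 77: x ≡ 47 (mod 77).
  Combine with x ≡ 17 (mod 19); new modulus lcm = 1463.
    Write x = 47 + 77·t and substitute into x ≡ 17 (mod 19): 77·t ≡ 17 − 47 = -30 (mod 19).
    Reduce coefficients mod 19: 1·t ≡ 8 (mod 19).
    So t ≡ 8 (mod 19).
    Then x = 47 + 77·8 = 663, valid modulo lcm(77, 19) = 1463: x ≡ 663 (mod 1463).
  Combine with x ≡ 3 (mod 9); new modulus lcm = 13167.
    Write x = 663 + 1463·t and substitute into x ≡ 3 (mod 9): 1463·t ≡ 3 − 663 = -660 (mod 9).
    Reduce coefficients mod 9: 5·t ≡ 6 (mod 9).
    The inverse of 5 mod 9 is 2 (since 5·2 = 10 = 1·9 + 1), so t ≡ 2·6 = 12 ≡ 3 (mod 9).
    Then x = 663 + 1463·3 = 5052, valid modulo lcm(1463, 9) = 13167: x ≡ 5052 (mod 13167).
Verify against each original: 5052 mod 11 = 3, 5052 mod 7 = 5, 5052 mod 19 = 17, 5052 mod 9 = 3.

x ≡ 5052 (mod 13167).


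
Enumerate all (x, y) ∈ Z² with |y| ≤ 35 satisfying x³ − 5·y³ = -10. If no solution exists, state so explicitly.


The equation is x³ - 5y³ = -10. For fixed y, x³ = 5·y³ − 10, so a solution requires the RHS to be a perfect cube.
Strategy: iterate y from -35 to 35, compute RHS = 5·y³ − 10, and check whether it is a (positive or negative) perfect cube.
Check small values of y:
  y = 0: RHS = -10 is not a perfect cube.
  y = 1: RHS = -5 is not a perfect cube.
  y = -1: RHS = -15 is not a perfect cube.
  y = 2: RHS = 30 is not a perfect cube.
  y = -2: RHS = -50 is not a perfect cube.
  y = 3: RHS = 125 = (5)³ ⇒ x = 5 works.
  y = -3: RHS = -145 is not a perfect cube.
Continuing the search up to |y| = 35 finds no further solutions beyond those listed.
Collected solutions: (5, 3).

Solutions (with |y| ≤ 35): (5, 3).
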